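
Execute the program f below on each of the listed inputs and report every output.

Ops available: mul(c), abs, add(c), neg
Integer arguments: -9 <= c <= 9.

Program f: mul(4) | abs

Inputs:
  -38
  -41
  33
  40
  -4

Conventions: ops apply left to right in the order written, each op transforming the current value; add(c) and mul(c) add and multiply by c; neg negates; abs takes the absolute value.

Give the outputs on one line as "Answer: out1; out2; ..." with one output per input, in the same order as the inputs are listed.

152; 164; 132; 160; 16

Execution, op by op:
  -38 -> -152 -> 152
  -41 -> -164 -> 164
  33 -> 132 -> 132
  40 -> 160 -> 160
  -4 -> -16 -> 16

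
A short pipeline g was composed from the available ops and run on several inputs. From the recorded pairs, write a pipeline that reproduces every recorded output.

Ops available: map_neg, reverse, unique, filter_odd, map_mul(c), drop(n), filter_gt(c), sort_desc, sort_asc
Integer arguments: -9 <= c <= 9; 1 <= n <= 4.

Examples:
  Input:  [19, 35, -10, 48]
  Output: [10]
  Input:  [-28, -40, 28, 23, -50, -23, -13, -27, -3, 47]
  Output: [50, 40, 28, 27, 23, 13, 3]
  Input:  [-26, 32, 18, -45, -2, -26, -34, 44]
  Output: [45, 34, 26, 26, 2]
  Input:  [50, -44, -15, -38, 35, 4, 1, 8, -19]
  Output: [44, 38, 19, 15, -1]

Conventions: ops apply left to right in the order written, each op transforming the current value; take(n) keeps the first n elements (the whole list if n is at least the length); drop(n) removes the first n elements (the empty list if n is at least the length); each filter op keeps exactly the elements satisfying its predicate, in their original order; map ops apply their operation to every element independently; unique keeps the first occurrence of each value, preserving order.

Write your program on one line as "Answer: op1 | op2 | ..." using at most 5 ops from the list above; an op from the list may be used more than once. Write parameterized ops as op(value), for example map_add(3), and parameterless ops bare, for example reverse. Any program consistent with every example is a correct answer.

reverse | map_neg | filter_gt(-4) | sort_desc

Check, running the answer program on each example:
  [19, 35, -10, 48] -> [48, -10, 35, 19] -> [-48, 10, -35, -19] -> [10] -> [10]
  [-28, -40, 28, 23, -50, -23, -13, -27, -3, 47] -> [47, -3, -27, -13, -23, -50, 23, 28, -40, -28] -> [-47, 3, 27, 13, 23, 50, -23, -28, 40, 28] -> [3, 27, 13, 23, 50, 40, 28] -> [50, 40, 28, 27, 23, 13, 3]
  [-26, 32, 18, -45, -2, -26, -34, 44] -> [44, -34, -26, -2, -45, 18, 32, -26] -> [-44, 34, 26, 2, 45, -18, -32, 26] -> [34, 26, 2, 45, 26] -> [45, 34, 26, 26, 2]
  [50, -44, -15, -38, 35, 4, 1, 8, -19] -> [-19, 8, 1, 4, 35, -38, -15, -44, 50] -> [19, -8, -1, -4, -35, 38, 15, 44, -50] -> [19, -1, 38, 15, 44] -> [44, 38, 19, 15, -1]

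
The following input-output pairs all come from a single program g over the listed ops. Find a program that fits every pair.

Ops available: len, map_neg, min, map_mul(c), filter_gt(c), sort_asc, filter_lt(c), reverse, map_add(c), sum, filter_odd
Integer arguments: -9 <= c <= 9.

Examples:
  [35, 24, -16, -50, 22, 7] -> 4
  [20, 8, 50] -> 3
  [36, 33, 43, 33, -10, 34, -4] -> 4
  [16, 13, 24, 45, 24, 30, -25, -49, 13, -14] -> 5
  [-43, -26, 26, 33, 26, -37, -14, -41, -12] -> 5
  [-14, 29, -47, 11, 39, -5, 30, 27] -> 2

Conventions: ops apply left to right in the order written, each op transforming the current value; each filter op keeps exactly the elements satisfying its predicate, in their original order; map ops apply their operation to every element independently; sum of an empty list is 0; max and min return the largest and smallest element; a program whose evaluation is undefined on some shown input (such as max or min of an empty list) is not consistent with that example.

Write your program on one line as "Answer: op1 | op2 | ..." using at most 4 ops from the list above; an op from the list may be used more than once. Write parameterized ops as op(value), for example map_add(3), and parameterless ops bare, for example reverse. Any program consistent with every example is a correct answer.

map_add(-1) | map_mul(9) | filter_odd | len

Check, running the answer program on each example:
  [35, 24, -16, -50, 22, 7] -> [34, 23, -17, -51, 21, 6] -> [306, 207, -153, -459, 189, 54] -> [207, -153, -459, 189] -> 4
  [20, 8, 50] -> [19, 7, 49] -> [171, 63, 441] -> [171, 63, 441] -> 3
  [36, 33, 43, 33, -10, 34, -4] -> [35, 32, 42, 32, -11, 33, -5] -> [315, 288, 378, 288, -99, 297, -45] -> [315, -99, 297, -45] -> 4
  [16, 13, 24, 45, 24, 30, -25, -49, 13, -14] -> [15, 12, 23, 44, 23, 29, -26, -50, 12, -15] -> [135, 108, 207, 396, 207, 261, -234, -450, 108, -135] -> [135, 207, 207, 261, -135] -> 5
  [-43, -26, 26, 33, 26, -37, -14, -41, -12] -> [-44, -27, 25, 32, 25, -38, -15, -42, -13] -> [-396, -243, 225, 288, 225, -342, -135, -378, -117] -> [-243, 225, 225, -135, -117] -> 5
  [-14, 29, -47, 11, 39, -5, 30, 27] -> [-15, 28, -48, 10, 38, -6, 29, 26] -> [-135, 252, -432, 90, 342, -54, 261, 234] -> [-135, 261] -> 2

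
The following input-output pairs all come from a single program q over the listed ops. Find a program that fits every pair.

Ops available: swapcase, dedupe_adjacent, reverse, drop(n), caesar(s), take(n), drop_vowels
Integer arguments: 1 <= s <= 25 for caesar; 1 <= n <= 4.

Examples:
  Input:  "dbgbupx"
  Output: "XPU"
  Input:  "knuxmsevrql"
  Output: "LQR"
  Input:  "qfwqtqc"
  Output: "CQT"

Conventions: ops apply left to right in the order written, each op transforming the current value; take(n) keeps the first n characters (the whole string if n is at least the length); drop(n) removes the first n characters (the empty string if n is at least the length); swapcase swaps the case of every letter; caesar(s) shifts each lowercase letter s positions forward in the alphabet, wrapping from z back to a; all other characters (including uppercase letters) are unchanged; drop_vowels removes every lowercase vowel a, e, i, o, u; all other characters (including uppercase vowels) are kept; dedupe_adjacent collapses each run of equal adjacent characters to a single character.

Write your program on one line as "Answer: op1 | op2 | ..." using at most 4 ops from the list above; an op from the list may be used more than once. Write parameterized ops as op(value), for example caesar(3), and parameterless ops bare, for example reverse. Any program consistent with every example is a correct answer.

reverse | take(3) | swapcase

Check, running the answer program on each example:
  "dbgbupx" -> "xpubgbd" -> "xpu" -> "XPU"
  "knuxmsevrql" -> "lqrvesmxunk" -> "lqr" -> "LQR"
  "qfwqtqc" -> "cqtqwfq" -> "cqt" -> "CQT"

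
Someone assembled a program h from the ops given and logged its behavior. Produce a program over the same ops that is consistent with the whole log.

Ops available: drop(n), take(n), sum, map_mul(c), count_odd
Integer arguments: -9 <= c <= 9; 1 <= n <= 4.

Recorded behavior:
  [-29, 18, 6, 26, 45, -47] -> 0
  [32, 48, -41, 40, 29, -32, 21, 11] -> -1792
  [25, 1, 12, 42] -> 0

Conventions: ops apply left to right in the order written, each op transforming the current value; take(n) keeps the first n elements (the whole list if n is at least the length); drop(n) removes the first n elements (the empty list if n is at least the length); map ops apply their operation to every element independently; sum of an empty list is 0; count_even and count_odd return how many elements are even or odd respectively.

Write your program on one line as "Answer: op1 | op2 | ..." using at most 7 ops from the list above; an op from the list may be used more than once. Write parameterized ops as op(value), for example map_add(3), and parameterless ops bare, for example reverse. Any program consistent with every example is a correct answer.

drop(4) | drop(1) | drop(1) | map_mul(-8) | map_mul(7) | sum

Check, running the answer program on each example:
  [-29, 18, 6, 26, 45, -47] -> [45, -47] -> [-47] -> [] -> [] -> [] -> 0
  [32, 48, -41, 40, 29, -32, 21, 11] -> [29, -32, 21, 11] -> [-32, 21, 11] -> [21, 11] -> [-168, -88] -> [-1176, -616] -> -1792
  [25, 1, 12, 42] -> [] -> [] -> [] -> [] -> [] -> 0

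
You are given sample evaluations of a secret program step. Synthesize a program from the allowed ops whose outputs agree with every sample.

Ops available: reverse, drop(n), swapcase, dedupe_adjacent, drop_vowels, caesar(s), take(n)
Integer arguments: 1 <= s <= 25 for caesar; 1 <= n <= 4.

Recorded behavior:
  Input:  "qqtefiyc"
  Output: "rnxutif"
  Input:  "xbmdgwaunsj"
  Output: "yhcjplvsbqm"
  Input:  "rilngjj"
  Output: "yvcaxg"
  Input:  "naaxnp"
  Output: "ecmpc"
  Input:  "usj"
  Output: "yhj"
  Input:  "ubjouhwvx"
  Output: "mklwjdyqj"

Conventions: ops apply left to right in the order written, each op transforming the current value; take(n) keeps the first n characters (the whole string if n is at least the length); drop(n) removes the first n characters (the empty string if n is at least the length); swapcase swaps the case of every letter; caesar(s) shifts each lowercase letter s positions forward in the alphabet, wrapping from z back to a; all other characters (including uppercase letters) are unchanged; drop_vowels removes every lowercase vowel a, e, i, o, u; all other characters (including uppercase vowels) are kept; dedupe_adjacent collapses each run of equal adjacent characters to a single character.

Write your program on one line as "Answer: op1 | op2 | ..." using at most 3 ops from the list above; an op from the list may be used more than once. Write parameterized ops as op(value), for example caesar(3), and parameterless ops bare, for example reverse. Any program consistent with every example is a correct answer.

caesar(15) | dedupe_adjacent | reverse

Check, running the answer program on each example:
  "qqtefiyc" -> "ffituxnr" -> "fituxnr" -> "rnxutif"
  "xbmdgwaunsj" -> "mqbsvlpjchy" -> "mqbsvlpjchy" -> "yhcjplvsbqm"
  "rilngjj" -> "gxacvyy" -> "gxacvy" -> "yvcaxg"
  "naaxnp" -> "cppmce" -> "cpmce" -> "ecmpc"
  "usj" -> "jhy" -> "jhy" -> "yhj"
  "ubjouhwvx" -> "jqydjwlkm" -> "jqydjwlkm" -> "mklwjdyqj"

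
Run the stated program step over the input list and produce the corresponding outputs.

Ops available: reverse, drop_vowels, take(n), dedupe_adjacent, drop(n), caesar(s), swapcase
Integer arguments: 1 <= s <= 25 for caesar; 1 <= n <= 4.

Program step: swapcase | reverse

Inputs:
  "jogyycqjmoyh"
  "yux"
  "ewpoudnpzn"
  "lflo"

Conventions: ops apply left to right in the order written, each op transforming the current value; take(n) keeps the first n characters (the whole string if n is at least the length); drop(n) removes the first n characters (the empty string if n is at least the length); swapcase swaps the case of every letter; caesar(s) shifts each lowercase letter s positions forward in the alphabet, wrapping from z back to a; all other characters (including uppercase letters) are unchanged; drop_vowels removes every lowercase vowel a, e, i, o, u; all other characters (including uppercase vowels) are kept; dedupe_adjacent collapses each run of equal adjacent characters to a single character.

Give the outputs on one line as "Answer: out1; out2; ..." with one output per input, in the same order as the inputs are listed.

Execution, op by op:
  "jogyycqjmoyh" -> "JOGYYCQJMOYH" -> "HYOMJQCYYGOJ"
  "yux" -> "YUX" -> "XUY"
  "ewpoudnpzn" -> "EWPOUDNPZN" -> "NZPNDUOPWE"
  "lflo" -> "LFLO" -> "OLFL"

"HYOMJQCYYGOJ"; "XUY"; "NZPNDUOPWE"; "OLFL"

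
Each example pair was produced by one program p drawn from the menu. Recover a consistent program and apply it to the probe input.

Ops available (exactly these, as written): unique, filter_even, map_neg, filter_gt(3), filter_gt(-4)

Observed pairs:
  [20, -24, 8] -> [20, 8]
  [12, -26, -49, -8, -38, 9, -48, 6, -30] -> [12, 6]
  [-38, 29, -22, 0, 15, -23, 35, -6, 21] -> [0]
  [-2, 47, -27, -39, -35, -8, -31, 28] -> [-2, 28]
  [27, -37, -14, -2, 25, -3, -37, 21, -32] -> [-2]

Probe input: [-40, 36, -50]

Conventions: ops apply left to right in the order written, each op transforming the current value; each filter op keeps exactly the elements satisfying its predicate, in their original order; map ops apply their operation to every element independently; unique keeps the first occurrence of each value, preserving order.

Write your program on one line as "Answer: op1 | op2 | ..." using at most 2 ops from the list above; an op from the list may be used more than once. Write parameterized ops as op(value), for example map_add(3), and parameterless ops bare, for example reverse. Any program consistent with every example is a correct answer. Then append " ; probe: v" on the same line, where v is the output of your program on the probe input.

filter_gt(-4) | filter_even ; probe: [36]

Check, running the answer program on each example:
  [20, -24, 8] -> [20, 8] -> [20, 8]
  [12, -26, -49, -8, -38, 9, -48, 6, -30] -> [12, 9, 6] -> [12, 6]
  [-38, 29, -22, 0, 15, -23, 35, -6, 21] -> [29, 0, 15, 35, 21] -> [0]
  [-2, 47, -27, -39, -35, -8, -31, 28] -> [-2, 47, 28] -> [-2, 28]
  [27, -37, -14, -2, 25, -3, -37, 21, -32] -> [27, -2, 25, -3, 21] -> [-2]
  probe: [-40, 36, -50] -> [36] -> [36]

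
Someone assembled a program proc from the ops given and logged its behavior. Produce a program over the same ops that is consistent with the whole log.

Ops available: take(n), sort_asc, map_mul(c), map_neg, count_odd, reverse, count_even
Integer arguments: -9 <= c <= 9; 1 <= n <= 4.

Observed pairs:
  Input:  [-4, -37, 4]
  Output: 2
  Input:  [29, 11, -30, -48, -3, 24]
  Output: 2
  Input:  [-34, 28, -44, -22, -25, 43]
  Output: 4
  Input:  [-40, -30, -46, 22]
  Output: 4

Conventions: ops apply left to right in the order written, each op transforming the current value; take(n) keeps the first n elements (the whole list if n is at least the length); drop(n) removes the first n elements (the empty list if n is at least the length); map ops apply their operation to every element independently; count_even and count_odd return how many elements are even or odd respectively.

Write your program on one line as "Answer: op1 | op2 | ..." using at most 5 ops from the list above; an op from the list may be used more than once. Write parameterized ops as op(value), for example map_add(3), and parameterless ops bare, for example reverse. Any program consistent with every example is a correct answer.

map_mul(7) | take(4) | reverse | map_neg | count_even

Check, running the answer program on each example:
  [-4, -37, 4] -> [-28, -259, 28] -> [-28, -259, 28] -> [28, -259, -28] -> [-28, 259, 28] -> 2
  [29, 11, -30, -48, -3, 24] -> [203, 77, -210, -336, -21, 168] -> [203, 77, -210, -336] -> [-336, -210, 77, 203] -> [336, 210, -77, -203] -> 2
  [-34, 28, -44, -22, -25, 43] -> [-238, 196, -308, -154, -175, 301] -> [-238, 196, -308, -154] -> [-154, -308, 196, -238] -> [154, 308, -196, 238] -> 4
  [-40, -30, -46, 22] -> [-280, -210, -322, 154] -> [-280, -210, -322, 154] -> [154, -322, -210, -280] -> [-154, 322, 210, 280] -> 4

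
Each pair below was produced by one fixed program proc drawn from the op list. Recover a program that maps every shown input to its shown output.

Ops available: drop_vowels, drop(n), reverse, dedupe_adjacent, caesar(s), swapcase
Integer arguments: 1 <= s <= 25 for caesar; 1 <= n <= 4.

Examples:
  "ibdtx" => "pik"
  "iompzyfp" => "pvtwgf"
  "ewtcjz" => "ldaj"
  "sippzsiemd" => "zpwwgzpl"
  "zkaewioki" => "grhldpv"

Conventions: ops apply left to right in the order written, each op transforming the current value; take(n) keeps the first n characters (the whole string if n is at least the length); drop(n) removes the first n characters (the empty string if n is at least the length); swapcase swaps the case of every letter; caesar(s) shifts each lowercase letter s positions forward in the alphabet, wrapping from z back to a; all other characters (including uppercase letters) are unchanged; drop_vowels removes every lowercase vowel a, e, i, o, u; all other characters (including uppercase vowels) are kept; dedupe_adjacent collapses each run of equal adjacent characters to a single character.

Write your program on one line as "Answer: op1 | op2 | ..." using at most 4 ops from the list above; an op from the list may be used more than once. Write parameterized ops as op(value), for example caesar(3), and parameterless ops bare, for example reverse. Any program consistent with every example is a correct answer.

reverse | drop(2) | reverse | caesar(7)

Check, running the answer program on each example:
  "ibdtx" -> "xtdbi" -> "dbi" -> "ibd" -> "pik"
  "iompzyfp" -> "pfyzpmoi" -> "yzpmoi" -> "iompzy" -> "pvtwgf"
  "ewtcjz" -> "zjctwe" -> "ctwe" -> "ewtc" -> "ldaj"
  "sippzsiemd" -> "dmeiszppis" -> "eiszppis" -> "sippzsie" -> "zpwwgzpl"
  "zkaewioki" -> "ikoiweakz" -> "oiweakz" -> "zkaewio" -> "grhldpv"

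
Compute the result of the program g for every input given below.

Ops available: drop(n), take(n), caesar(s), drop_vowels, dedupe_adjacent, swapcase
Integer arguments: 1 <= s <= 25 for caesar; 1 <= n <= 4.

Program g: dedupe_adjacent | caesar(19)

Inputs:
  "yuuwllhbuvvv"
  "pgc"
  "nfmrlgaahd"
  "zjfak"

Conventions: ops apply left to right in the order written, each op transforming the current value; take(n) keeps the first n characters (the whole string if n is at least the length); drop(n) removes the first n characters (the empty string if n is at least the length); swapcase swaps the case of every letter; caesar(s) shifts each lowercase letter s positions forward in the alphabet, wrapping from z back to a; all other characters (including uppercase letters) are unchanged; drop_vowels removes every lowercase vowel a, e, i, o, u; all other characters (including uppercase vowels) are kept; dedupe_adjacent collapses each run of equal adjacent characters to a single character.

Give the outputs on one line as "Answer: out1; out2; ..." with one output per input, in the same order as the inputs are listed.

Execution, op by op:
  "yuuwllhbuvvv" -> "yuwlhbuv" -> "rnpeauno"
  "pgc" -> "pgc" -> "izv"
  "nfmrlgaahd" -> "nfmrlgahd" -> "gyfkeztaw"
  "zjfak" -> "zjfak" -> "scytd"

"rnpeauno"; "izv"; "gyfkeztaw"; "scytd"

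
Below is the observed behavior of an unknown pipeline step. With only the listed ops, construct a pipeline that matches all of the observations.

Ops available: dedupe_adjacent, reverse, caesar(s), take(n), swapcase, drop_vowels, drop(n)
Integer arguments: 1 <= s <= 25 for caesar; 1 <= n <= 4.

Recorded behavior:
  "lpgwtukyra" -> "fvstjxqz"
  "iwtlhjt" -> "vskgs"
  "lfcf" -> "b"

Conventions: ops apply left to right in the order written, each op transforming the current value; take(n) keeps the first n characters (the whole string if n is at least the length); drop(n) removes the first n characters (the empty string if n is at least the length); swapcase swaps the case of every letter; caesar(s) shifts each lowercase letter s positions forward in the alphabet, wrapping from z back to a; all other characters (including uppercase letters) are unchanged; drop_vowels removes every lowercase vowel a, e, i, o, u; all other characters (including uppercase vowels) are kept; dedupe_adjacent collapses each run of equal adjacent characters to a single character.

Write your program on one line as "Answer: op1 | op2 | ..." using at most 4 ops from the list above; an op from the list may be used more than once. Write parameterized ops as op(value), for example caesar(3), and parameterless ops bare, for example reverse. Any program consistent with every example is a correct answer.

caesar(25) | drop_vowels | drop(1)

Check, running the answer program on each example:
  "lpgwtukyra" -> "kofvstjxqz" -> "kfvstjxqz" -> "fvstjxqz"
  "iwtlhjt" -> "hvskgis" -> "hvskgs" -> "vskgs"
  "lfcf" -> "kebe" -> "kb" -> "b"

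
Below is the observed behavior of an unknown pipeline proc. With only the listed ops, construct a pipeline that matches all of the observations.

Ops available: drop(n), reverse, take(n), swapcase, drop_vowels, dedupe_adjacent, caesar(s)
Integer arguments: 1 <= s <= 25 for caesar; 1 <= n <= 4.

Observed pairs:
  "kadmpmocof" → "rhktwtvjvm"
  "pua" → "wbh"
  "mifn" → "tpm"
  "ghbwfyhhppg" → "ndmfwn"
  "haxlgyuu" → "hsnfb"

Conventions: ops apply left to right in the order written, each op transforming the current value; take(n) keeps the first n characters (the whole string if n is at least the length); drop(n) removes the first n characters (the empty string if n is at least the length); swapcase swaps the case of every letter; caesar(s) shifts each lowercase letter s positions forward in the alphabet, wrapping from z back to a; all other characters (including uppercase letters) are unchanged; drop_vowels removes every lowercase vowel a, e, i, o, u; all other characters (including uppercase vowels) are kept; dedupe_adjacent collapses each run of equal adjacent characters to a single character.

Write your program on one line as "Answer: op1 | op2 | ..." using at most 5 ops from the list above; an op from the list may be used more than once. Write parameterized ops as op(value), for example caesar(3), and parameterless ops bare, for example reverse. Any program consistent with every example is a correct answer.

caesar(7) | drop_vowels | swapcase | dedupe_adjacent | swapcase

Check, running the answer program on each example:
  "kadmpmocof" -> "rhktwtvjvm" -> "rhktwtvjvm" -> "RHKTWTVJVM" -> "RHKTWTVJVM" -> "rhktwtvjvm"
  "pua" -> "wbh" -> "wbh" -> "WBH" -> "WBH" -> "wbh"
  "mifn" -> "tpmu" -> "tpm" -> "TPM" -> "TPM" -> "tpm"
  "ghbwfyhhppg" -> "noidmfoowwn" -> "ndmfwwn" -> "NDMFWWN" -> "NDMFWN" -> "ndmfwn"
  "haxlgyuu" -> "ohesnfbb" -> "hsnfbb" -> "HSNFBB" -> "HSNFB" -> "hsnfb"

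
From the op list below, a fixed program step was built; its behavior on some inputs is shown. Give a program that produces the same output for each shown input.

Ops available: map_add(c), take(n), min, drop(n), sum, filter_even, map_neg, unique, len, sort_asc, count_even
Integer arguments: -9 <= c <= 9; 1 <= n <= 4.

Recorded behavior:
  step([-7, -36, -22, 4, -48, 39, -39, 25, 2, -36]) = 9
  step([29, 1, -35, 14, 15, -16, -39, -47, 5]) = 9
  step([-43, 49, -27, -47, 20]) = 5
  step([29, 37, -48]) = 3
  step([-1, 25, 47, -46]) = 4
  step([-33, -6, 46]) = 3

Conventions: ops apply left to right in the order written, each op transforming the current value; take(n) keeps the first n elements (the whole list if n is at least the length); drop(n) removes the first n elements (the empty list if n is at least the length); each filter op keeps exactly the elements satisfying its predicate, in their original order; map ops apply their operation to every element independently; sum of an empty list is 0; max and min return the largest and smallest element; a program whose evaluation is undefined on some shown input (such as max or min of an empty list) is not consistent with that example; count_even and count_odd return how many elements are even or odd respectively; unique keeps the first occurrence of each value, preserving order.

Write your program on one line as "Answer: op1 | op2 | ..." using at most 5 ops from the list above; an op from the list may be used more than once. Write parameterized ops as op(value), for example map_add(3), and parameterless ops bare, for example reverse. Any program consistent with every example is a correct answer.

map_add(-4) | map_neg | unique | len

Check, running the answer program on each example:
  [-7, -36, -22, 4, -48, 39, -39, 25, 2, -36] -> [-11, -40, -26, 0, -52, 35, -43, 21, -2, -40] -> [11, 40, 26, 0, 52, -35, 43, -21, 2, 40] -> [11, 40, 26, 0, 52, -35, 43, -21, 2] -> 9
  [29, 1, -35, 14, 15, -16, -39, -47, 5] -> [25, -3, -39, 10, 11, -20, -43, -51, 1] -> [-25, 3, 39, -10, -11, 20, 43, 51, -1] -> [-25, 3, 39, -10, -11, 20, 43, 51, -1] -> 9
  [-43, 49, -27, -47, 20] -> [-47, 45, -31, -51, 16] -> [47, -45, 31, 51, -16] -> [47, -45, 31, 51, -16] -> 5
  [29, 37, -48] -> [25, 33, -52] -> [-25, -33, 52] -> [-25, -33, 52] -> 3
  [-1, 25, 47, -46] -> [-5, 21, 43, -50] -> [5, -21, -43, 50] -> [5, -21, -43, 50] -> 4
  [-33, -6, 46] -> [-37, -10, 42] -> [37, 10, -42] -> [37, 10, -42] -> 3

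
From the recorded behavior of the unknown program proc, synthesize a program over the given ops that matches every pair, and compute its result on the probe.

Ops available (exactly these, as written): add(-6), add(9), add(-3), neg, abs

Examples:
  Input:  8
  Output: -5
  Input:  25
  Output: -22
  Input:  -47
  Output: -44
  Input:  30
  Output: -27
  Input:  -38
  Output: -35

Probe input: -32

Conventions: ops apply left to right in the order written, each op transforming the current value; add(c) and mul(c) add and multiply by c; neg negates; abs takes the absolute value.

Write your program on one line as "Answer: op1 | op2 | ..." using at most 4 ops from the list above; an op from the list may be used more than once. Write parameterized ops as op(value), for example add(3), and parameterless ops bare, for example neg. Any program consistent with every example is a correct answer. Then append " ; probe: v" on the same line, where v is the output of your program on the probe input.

abs | add(-3) | neg ; probe: -29

Check, running the answer program on each example:
  8 -> 8 -> 5 -> -5
  25 -> 25 -> 22 -> -22
  -47 -> 47 -> 44 -> -44
  30 -> 30 -> 27 -> -27
  -38 -> 38 -> 35 -> -35
  probe: -32 -> 32 -> 29 -> -29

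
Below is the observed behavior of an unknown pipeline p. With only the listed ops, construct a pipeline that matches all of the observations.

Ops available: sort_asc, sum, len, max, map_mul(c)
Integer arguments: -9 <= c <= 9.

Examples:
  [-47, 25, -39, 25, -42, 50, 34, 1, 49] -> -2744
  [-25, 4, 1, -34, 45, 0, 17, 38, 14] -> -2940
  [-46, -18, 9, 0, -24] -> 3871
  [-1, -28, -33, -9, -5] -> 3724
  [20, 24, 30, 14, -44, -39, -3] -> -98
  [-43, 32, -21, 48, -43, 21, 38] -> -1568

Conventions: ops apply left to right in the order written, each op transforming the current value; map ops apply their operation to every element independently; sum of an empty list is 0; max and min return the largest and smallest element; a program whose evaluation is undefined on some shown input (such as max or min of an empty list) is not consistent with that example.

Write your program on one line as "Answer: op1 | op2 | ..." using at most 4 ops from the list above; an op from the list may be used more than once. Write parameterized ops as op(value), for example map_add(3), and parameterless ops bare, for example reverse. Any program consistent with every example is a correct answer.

map_mul(7) | map_mul(-7) | sum

Check, running the answer program on each example:
  [-47, 25, -39, 25, -42, 50, 34, 1, 49] -> [-329, 175, -273, 175, -294, 350, 238, 7, 343] -> [2303, -1225, 1911, -1225, 2058, -2450, -1666, -49, -2401] -> -2744
  [-25, 4, 1, -34, 45, 0, 17, 38, 14] -> [-175, 28, 7, -238, 315, 0, 119, 266, 98] -> [1225, -196, -49, 1666, -2205, 0, -833, -1862, -686] -> -2940
  [-46, -18, 9, 0, -24] -> [-322, -126, 63, 0, -168] -> [2254, 882, -441, 0, 1176] -> 3871
  [-1, -28, -33, -9, -5] -> [-7, -196, -231, -63, -35] -> [49, 1372, 1617, 441, 245] -> 3724
  [20, 24, 30, 14, -44, -39, -3] -> [140, 168, 210, 98, -308, -273, -21] -> [-980, -1176, -1470, -686, 2156, 1911, 147] -> -98
  [-43, 32, -21, 48, -43, 21, 38] -> [-301, 224, -147, 336, -301, 147, 266] -> [2107, -1568, 1029, -2352, 2107, -1029, -1862] -> -1568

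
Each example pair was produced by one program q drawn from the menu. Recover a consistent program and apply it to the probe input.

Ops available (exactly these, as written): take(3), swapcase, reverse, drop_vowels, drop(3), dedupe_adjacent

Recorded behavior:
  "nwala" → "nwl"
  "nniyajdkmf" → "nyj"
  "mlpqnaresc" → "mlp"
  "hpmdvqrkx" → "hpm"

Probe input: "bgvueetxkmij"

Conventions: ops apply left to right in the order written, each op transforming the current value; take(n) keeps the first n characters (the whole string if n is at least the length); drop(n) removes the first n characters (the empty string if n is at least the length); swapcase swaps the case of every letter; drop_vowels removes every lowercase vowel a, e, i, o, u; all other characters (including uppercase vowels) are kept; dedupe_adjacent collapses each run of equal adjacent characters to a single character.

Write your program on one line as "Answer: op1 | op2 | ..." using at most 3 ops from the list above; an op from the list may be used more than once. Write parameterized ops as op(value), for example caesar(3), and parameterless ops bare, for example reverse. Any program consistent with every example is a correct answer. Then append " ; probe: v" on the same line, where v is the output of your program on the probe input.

drop_vowels | dedupe_adjacent | take(3) ; probe: "bgv"

Check, running the answer program on each example:
  "nwala" -> "nwl" -> "nwl" -> "nwl"
  "nniyajdkmf" -> "nnyjdkmf" -> "nyjdkmf" -> "nyj"
  "mlpqnaresc" -> "mlpqnrsc" -> "mlpqnrsc" -> "mlp"
  "hpmdvqrkx" -> "hpmdvqrkx" -> "hpmdvqrkx" -> "hpm"
  probe: "bgvueetxkmij" -> "bgvtxkmj" -> "bgvtxkmj" -> "bgv"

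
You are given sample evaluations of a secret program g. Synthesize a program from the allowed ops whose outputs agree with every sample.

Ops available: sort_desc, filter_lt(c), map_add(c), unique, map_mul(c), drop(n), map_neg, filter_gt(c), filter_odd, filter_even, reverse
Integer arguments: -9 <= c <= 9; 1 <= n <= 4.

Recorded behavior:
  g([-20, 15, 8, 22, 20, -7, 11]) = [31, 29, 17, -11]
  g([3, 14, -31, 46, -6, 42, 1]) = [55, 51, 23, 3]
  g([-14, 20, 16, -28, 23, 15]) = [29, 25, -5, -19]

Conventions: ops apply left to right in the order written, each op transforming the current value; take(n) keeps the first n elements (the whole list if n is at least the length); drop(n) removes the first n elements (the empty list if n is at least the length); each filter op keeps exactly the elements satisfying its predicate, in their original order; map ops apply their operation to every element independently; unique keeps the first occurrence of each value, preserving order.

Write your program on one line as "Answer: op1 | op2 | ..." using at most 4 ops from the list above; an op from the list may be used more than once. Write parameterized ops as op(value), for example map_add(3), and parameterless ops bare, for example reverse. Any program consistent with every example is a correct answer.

filter_even | map_add(9) | sort_desc

Check, running the answer program on each example:
  [-20, 15, 8, 22, 20, -7, 11] -> [-20, 8, 22, 20] -> [-11, 17, 31, 29] -> [31, 29, 17, -11]
  [3, 14, -31, 46, -6, 42, 1] -> [14, 46, -6, 42] -> [23, 55, 3, 51] -> [55, 51, 23, 3]
  [-14, 20, 16, -28, 23, 15] -> [-14, 20, 16, -28] -> [-5, 29, 25, -19] -> [29, 25, -5, -19]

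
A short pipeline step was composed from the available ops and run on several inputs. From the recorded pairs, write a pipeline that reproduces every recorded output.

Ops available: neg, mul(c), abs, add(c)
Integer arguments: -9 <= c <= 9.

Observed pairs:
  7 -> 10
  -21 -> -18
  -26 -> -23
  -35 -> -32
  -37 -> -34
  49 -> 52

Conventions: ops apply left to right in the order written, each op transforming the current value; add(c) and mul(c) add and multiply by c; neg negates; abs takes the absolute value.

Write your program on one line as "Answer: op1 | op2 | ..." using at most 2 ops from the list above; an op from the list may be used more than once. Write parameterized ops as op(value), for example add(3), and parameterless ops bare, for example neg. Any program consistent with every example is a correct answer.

add(8) | add(-5)

Check, running the answer program on each example:
  7 -> 15 -> 10
  -21 -> -13 -> -18
  -26 -> -18 -> -23
  -35 -> -27 -> -32
  -37 -> -29 -> -34
  49 -> 57 -> 52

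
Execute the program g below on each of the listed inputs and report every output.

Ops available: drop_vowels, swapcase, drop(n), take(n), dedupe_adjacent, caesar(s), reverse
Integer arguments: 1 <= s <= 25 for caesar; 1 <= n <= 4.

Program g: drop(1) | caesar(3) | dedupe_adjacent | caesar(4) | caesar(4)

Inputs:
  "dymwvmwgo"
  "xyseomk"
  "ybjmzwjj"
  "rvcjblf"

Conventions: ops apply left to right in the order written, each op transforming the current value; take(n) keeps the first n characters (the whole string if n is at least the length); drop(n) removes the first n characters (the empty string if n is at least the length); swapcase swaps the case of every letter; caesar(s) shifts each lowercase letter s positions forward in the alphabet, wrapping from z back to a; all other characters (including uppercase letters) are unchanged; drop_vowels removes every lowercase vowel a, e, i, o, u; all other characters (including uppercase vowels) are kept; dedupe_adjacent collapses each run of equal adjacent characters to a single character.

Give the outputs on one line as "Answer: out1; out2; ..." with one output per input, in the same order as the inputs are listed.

Execution, op by op:
  "dymwvmwgo" -> "ymwvmwgo" -> "bpzypzjr" -> "bpzypzjr" -> "ftdctdnv" -> "jxhgxhrz"
  "xyseomk" -> "yseomk" -> "bvhrpn" -> "bvhrpn" -> "fzlvtr" -> "jdpzxv"
  "ybjmzwjj" -> "bjmzwjj" -> "empczmm" -> "empczm" -> "iqtgdq" -> "muxkhu"
  "rvcjblf" -> "vcjblf" -> "yfmeoi" -> "yfmeoi" -> "cjqism" -> "gnumwq"

"jxhgxhrz"; "jdpzxv"; "muxkhu"; "gnumwq"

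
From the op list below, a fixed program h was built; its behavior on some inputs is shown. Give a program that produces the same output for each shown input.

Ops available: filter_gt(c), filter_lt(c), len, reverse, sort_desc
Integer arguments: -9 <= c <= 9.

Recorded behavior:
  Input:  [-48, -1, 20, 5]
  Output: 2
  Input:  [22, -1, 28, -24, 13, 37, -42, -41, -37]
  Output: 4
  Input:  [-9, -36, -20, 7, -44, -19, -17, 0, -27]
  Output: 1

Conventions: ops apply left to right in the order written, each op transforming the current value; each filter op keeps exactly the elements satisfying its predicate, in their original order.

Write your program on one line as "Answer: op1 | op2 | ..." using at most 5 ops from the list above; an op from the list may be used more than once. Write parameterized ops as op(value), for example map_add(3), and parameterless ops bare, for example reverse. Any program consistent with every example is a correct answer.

reverse | sort_desc | filter_gt(1) | len

Check, running the answer program on each example:
  [-48, -1, 20, 5] -> [5, 20, -1, -48] -> [20, 5, -1, -48] -> [20, 5] -> 2
  [22, -1, 28, -24, 13, 37, -42, -41, -37] -> [-37, -41, -42, 37, 13, -24, 28, -1, 22] -> [37, 28, 22, 13, -1, -24, -37, -41, -42] -> [37, 28, 22, 13] -> 4
  [-9, -36, -20, 7, -44, -19, -17, 0, -27] -> [-27, 0, -17, -19, -44, 7, -20, -36, -9] -> [7, 0, -9, -17, -19, -20, -27, -36, -44] -> [7] -> 1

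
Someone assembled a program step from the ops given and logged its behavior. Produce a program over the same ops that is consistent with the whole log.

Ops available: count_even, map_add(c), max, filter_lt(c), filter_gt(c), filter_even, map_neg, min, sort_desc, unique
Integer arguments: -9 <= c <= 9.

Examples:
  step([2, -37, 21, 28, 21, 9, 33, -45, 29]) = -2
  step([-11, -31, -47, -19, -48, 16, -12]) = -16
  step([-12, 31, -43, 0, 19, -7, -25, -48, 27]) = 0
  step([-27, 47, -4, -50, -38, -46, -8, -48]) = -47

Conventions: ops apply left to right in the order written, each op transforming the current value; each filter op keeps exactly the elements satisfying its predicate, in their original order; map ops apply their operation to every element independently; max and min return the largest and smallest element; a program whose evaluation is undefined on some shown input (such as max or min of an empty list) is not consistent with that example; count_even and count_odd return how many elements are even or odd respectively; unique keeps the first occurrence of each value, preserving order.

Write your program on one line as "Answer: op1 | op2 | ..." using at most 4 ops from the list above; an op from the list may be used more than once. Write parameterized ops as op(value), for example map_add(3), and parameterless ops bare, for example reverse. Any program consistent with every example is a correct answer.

filter_gt(-1) | map_neg | max

Check, running the answer program on each example:
  [2, -37, 21, 28, 21, 9, 33, -45, 29] -> [2, 21, 28, 21, 9, 33, 29] -> [-2, -21, -28, -21, -9, -33, -29] -> -2
  [-11, -31, -47, -19, -48, 16, -12] -> [16] -> [-16] -> -16
  [-12, 31, -43, 0, 19, -7, -25, -48, 27] -> [31, 0, 19, 27] -> [-31, 0, -19, -27] -> 0
  [-27, 47, -4, -50, -38, -46, -8, -48] -> [47] -> [-47] -> -47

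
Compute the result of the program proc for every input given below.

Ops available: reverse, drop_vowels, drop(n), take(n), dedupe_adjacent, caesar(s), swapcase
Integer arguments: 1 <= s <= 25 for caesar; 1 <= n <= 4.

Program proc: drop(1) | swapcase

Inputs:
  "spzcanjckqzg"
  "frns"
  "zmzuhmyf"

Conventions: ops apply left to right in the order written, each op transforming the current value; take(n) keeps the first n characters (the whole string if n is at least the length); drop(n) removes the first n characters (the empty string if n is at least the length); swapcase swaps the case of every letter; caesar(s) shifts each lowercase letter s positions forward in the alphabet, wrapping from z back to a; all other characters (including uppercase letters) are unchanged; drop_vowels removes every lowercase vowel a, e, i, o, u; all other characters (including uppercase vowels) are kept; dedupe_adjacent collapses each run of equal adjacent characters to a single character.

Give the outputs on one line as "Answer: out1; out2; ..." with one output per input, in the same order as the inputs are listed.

"PZCANJCKQZG"; "RNS"; "MZUHMYF"

Execution, op by op:
  "spzcanjckqzg" -> "pzcanjckqzg" -> "PZCANJCKQZG"
  "frns" -> "rns" -> "RNS"
  "zmzuhmyf" -> "mzuhmyf" -> "MZUHMYF"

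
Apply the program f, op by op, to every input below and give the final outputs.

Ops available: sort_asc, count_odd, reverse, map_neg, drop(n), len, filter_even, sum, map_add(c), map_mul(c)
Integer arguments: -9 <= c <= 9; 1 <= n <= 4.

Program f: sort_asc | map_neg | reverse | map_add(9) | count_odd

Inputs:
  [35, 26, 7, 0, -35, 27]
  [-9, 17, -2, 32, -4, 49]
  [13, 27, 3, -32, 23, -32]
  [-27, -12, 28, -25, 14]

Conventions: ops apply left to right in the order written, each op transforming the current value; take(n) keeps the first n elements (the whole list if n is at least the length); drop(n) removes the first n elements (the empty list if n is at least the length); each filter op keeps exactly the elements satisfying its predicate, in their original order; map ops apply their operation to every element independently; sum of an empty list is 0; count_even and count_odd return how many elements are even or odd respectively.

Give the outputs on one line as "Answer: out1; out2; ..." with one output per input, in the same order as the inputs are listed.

2; 3; 2; 3

Execution, op by op:
  [35, 26, 7, 0, -35, 27] -> [-35, 0, 7, 26, 27, 35] -> [35, 0, -7, -26, -27, -35] -> [-35, -27, -26, -7, 0, 35] -> [-26, -18, -17, 2, 9, 44] -> 2
  [-9, 17, -2, 32, -4, 49] -> [-9, -4, -2, 17, 32, 49] -> [9, 4, 2, -17, -32, -49] -> [-49, -32, -17, 2, 4, 9] -> [-40, -23, -8, 11, 13, 18] -> 3
  [13, 27, 3, -32, 23, -32] -> [-32, -32, 3, 13, 23, 27] -> [32, 32, -3, -13, -23, -27] -> [-27, -23, -13, -3, 32, 32] -> [-18, -14, -4, 6, 41, 41] -> 2
  [-27, -12, 28, -25, 14] -> [-27, -25, -12, 14, 28] -> [27, 25, 12, -14, -28] -> [-28, -14, 12, 25, 27] -> [-19, -5, 21, 34, 36] -> 3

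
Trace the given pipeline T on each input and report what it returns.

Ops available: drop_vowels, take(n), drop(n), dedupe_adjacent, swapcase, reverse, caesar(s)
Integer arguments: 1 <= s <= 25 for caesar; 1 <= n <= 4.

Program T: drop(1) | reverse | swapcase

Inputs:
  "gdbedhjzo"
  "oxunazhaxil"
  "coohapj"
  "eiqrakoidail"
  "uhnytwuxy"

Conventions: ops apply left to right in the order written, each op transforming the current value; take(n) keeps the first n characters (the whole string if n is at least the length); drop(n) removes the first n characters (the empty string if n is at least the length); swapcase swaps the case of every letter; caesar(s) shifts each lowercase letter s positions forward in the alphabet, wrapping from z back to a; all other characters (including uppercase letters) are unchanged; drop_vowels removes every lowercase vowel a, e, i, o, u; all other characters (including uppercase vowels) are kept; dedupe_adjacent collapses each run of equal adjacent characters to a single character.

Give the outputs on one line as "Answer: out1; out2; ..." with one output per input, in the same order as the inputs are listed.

"OZJHDEBD"; "LIXAHZANUX"; "JPAHOO"; "LIADIOKARQI"; "YXUWTYNH"

Execution, op by op:
  "gdbedhjzo" -> "dbedhjzo" -> "ozjhdebd" -> "OZJHDEBD"
  "oxunazhaxil" -> "xunazhaxil" -> "lixahzanux" -> "LIXAHZANUX"
  "coohapj" -> "oohapj" -> "jpahoo" -> "JPAHOO"
  "eiqrakoidail" -> "iqrakoidail" -> "liadiokarqi" -> "LIADIOKARQI"
  "uhnytwuxy" -> "hnytwuxy" -> "yxuwtynh" -> "YXUWTYNH"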